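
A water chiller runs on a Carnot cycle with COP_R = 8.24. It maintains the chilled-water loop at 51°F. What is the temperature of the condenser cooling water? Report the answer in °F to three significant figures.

113 °F

COP_R = T_C/(T_H − T_C) gives T_H − T_C = T_C/COP.
With T_C = 283.71 K, T_H = 283.71 × (1 + 1/8.24) = 318.14 K.
Converting, 318.14 K = 112.97°F.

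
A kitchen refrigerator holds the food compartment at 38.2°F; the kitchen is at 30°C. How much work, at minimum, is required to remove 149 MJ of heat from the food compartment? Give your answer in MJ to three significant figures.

14.3 MJ

In absolute terms T_C = 276.59 K and T_H = 303.15 K, so ΔT = 26.56 K.
The reversible limit is COP_R = T_C/ΔT = 10.42, so W_min = Q_C/COP = Q_C·ΔT/T_C.
W_min = 149.0 × 26.56/276.59 = 14.31 MJ.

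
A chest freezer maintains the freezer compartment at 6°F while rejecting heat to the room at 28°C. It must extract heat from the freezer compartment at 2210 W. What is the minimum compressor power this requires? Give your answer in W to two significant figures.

360 W

In absolute terms T_C = 258.71 K and T_H = 301.15 K, so ΔT = 42.44 K.
COP_Carnot = T_C/ΔT = 258.71/42.44 = 6.095.
Ẇ_min = Q̇/COP_Carnot = 2210/6.095 = 362.6 W.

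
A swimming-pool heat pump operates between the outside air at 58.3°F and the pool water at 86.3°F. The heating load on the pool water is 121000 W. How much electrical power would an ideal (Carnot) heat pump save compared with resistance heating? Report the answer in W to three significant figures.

In absolute terms T_C = 287.76 K and T_H = 303.32 K, so ΔT = 15.56 K.
COP_Carnot = T_H/ΔT = 303.32/15.56 = 19.50.
Resistance heating needs Ẇ_res = Q̇_H = 121000 W; the reversible heat pump needs only Ẇ_hp = Q̇_H/COP = 6205 W.
Saving = 121000 − 6205 = 114800 W.

115000 W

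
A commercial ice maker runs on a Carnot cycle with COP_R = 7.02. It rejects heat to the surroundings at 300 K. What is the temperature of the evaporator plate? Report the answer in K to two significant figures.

For a Carnot refrigerator COP_R = T_C/(T_H − T_C), so T_C = COP·T_H/(1 + COP).
With T_H = 300.00 K, T_C = 7.02 × 300.00/8.020 = 262.59 K.

260 K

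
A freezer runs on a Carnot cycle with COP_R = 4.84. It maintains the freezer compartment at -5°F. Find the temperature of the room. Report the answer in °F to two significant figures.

89 °F

COP_R = T_C/(T_H − T_C) gives T_H − T_C = T_C/COP.
With T_C = 252.59 K, T_H = 252.59 × (1 + 1/4.84) = 304.78 K.
Converting, 304.78 K = 88.94°F.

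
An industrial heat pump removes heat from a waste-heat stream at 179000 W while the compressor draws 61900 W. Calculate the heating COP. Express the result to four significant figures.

3.892

The first law gives Q̇_H = Q̇_C + Ẇ, so the three rates are Q̇_C = 179000, Q̇_H = 240900, Ẇ = 61900 W.
COP_HP = Q̇_H/Ẇ = 240900/61900 = 3.892.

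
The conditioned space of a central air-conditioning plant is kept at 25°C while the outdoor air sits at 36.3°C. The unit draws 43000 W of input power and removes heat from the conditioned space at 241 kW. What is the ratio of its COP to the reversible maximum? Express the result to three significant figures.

0.212

Converting, Q̇_C = 241.0 kW = 241000 W, so COP_actual = Q̇_C/Ẇ = 241000/43000 = 5.605.
In absolute terms T_C = 298.15 K and T_H = 309.45 K, so ΔT = 11.30 K.
COP_Carnot = T_C/ΔT = 298.15/11.30 = 26.38.
η_II = COP_actual/COP_Carnot = 5.605/26.38 = 0.2124.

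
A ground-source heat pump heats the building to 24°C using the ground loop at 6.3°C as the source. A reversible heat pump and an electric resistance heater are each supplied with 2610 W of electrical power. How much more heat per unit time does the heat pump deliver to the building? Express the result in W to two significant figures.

41000 W

In absolute terms T_C = 279.45 K and T_H = 297.15 K, so ΔT = 17.70 K.
COP_Carnot = T_H/ΔT = 297.15/17.70 = 16.79.
The heat pump delivers Q̇_H = COP × Ẇ = 43820 W; the resistance heater delivers Ẇ = 2610 W.
Extra = (COP − 1)·Ẇ = 41210 W.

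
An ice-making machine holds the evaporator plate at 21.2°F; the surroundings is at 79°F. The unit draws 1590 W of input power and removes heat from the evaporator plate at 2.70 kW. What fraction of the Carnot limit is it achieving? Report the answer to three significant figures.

0.204

Converting, Q̇_C = 2.700 kW = 2700 W, so COP_actual = Q̇_C/Ẇ = 2700/1590 = 1.698.
In absolute terms T_C = 267.15 K and T_H = 299.26 K, so ΔT = 32.11 K.
COP_Carnot = T_C/ΔT = 267.15/32.11 = 8.320.
η_II = COP_actual/COP_Carnot = 1.698/8.320 = 0.2041.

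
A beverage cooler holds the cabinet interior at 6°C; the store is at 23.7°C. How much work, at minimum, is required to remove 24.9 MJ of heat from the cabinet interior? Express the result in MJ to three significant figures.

In absolute terms T_C = 279.15 K and T_H = 296.85 K, so ΔT = 17.70 K.
The reversible limit is COP_R = T_C/ΔT = 15.77, so W_min = Q_C/COP = Q_C·ΔT/T_C.
W_min = 24.90 × 17.70/279.15 = 1.579 MJ.

1.58 MJ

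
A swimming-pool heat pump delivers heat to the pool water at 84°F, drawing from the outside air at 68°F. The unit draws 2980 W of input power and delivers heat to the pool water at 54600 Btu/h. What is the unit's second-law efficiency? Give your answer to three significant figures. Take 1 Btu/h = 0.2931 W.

Converting, Q̇_H = 54600 Btu/h = 16000 W, so COP_actual = Q̇_H/Ẇ = 16000/2980 = 5.370.
In absolute terms T_C = 293.15 K and T_H = 302.04 K, so ΔT = 8.889 K.
COP_Carnot = T_H/ΔT = 302.04/8.889 = 33.98.
η_II = COP_actual/COP_Carnot = 5.370/33.98 = 0.1580.

0.158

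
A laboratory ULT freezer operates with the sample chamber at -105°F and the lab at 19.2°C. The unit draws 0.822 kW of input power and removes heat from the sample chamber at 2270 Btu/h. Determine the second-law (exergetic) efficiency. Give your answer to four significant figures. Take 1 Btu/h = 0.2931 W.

0.3915

Converting, Q̇_C = 2270 Btu/h = 0.6653 kW, so COP_actual = Q̇_C/Ẇ = 0.6653/0.8220 = 0.8094.
In absolute terms T_C = 197.04 K and T_H = 292.35 K, so ΔT = 95.31 K.
COP_Carnot = T_C/ΔT = 197.04/95.31 = 2.067.
η_II = COP_actual/COP_Carnot = 0.8094/2.067 = 0.3915.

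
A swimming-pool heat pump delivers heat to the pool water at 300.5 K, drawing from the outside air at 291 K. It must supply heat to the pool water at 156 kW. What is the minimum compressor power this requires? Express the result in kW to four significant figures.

The reservoir spacing is ΔT = 300.5 − 291 = 9.500 K.
COP_Carnot = T_H/ΔT = 300.50/9.500 = 31.63.
Ẇ_min = Q̇/COP_Carnot = 156.0/31.63 = 4.932 kW.

4.932 kW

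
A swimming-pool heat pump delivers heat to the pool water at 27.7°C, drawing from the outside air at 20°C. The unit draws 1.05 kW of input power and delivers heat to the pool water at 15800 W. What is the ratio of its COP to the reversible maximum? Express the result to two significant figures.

Converting, Q̇_H = 15800 W = 15.80 kW, so COP_actual = Q̇_H/Ẇ = 15.80/1.050 = 15.05.
In absolute terms T_C = 293.15 K and T_H = 300.85 K, so ΔT = 7.700 K.
COP_Carnot = T_H/ΔT = 300.85/7.700 = 39.07.
η_II = COP_actual/COP_Carnot = 15.05/39.07 = 0.3851.

0.39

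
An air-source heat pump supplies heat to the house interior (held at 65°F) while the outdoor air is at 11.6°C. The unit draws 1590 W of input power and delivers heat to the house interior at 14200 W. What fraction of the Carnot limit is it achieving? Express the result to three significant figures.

COP_actual = Q̇_H/Ẇ = 14200/1590 = 8.931.
In absolute terms T_C = 284.75 K and T_H = 291.48 K, so ΔT = 6.733 K.
COP_Carnot = T_H/ΔT = 291.48/6.733 = 43.29.
η_II = COP_actual/COP_Carnot = 8.931/43.29 = 0.2063.

0.206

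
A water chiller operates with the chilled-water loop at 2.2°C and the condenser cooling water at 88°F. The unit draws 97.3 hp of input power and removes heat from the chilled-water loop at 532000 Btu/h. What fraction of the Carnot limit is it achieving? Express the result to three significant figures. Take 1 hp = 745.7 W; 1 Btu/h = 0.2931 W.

Converting, Q̇_C = 532000 Btu/h = 209.1 hp, so COP_actual = Q̇_C/Ẇ = 209.1/97.30 = 2.149.
In absolute terms T_C = 275.35 K and T_H = 304.26 K, so ΔT = 28.91 K.
COP_Carnot = T_C/ΔT = 275.35/28.91 = 9.524.
η_II = COP_actual/COP_Carnot = 2.149/9.524 = 0.2256.

0.226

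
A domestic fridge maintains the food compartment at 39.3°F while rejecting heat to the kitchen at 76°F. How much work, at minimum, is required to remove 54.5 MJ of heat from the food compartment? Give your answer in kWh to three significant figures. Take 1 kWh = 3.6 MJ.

1.11 kWh

In absolute terms T_C = 277.21 K and T_H = 297.59 K, so ΔT = 20.39 K.
The reversible limit is COP_R = T_C/ΔT = 13.60, so W_min = Q_C/COP = Q_C·ΔT/T_C.
W_min = 54.50 × 20.39/277.21 = 4.009 MJ = 1.113 kWh.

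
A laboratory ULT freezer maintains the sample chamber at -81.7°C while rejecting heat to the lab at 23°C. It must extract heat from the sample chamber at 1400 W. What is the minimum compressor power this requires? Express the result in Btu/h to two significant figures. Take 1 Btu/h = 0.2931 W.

In absolute terms T_C = 191.45 K and T_H = 296.15 K, so ΔT = 104.7 K.
COP_Carnot = T_C/ΔT = 191.45/104.7 = 1.829.
Ẇ_min = Q̇/COP_Carnot = 1400/1.829 = 765.6 W = 2612 Btu/h.

2600 Btu/h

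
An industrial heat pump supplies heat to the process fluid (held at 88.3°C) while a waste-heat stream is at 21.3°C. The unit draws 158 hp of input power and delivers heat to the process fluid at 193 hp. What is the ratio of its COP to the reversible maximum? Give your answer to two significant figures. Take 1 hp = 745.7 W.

COP_actual = Q̇_H/Ẇ = 193.0/158.0 = 1.222.
In absolute terms T_C = 294.45 K and T_H = 361.45 K, so ΔT = 67.00 K.
COP_Carnot = T_H/ΔT = 361.45/67.00 = 5.395.
η_II = COP_actual/COP_Carnot = 1.222/5.395 = 0.2264.

0.23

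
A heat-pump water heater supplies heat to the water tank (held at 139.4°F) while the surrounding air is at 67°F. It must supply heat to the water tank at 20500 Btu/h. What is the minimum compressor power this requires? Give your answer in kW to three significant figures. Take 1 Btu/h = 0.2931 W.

In absolute terms T_C = 292.59 K and T_H = 332.82 K, so ΔT = 40.22 K.
COP_Carnot = T_H/ΔT = 332.82/40.22 = 8.274.
Ẇ_min = Q̇/COP_Carnot = 20500/8.274 = 2478 Btu/h = 0.7262 kW.

0.726 kW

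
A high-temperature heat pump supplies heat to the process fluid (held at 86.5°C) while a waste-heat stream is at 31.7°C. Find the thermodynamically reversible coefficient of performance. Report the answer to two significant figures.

In absolute terms T_C = 304.85 K and T_H = 359.65 K, so ΔT = 54.80 K.
For a reversible cycle, COP_Carnot = T_H/ΔT = 359.65/54.80 = 6.563.

6.6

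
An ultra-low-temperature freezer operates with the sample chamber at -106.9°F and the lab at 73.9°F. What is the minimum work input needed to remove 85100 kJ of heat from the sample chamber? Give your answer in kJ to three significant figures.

43600 kJ

In absolute terms T_C = 195.98 K and T_H = 296.43 K, so ΔT = 100.4 K.
The reversible limit is COP_R = T_C/ΔT = 1.951, so W_min = Q_C/COP = Q_C·ΔT/T_C.
W_min = 85100 × 100.4/195.98 = 43620 kJ.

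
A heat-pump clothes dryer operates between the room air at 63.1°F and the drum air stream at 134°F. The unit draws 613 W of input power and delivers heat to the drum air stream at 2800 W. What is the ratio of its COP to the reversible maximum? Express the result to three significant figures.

0.546

COP_actual = Q̇_H/Ẇ = 2800/613.0 = 4.568.
In absolute terms T_C = 290.43 K and T_H = 329.82 K, so ΔT = 39.39 K.
COP_Carnot = T_H/ΔT = 329.82/39.39 = 8.373.
η_II = COP_actual/COP_Carnot = 4.568/8.373 = 0.5455.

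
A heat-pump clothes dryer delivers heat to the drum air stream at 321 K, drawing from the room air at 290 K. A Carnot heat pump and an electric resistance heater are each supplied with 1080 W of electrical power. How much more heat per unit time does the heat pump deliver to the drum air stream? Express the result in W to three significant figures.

10100 W

The reservoir spacing is ΔT = 321 − 290 = 31.00 K.
COP_Carnot = T_H/ΔT = 321.00/31.00 = 10.35.
The heat pump delivers Q̇_H = COP × Ẇ = 11180 W; the resistance heater delivers Ẇ = 1080 W.
Extra = (COP − 1)·Ẇ = 10100 W.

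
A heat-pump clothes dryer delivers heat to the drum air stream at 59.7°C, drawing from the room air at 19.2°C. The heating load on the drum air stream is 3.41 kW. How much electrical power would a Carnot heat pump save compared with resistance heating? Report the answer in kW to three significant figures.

In absolute terms T_C = 292.35 K and T_H = 332.85 K, so ΔT = 40.50 K.
COP_Carnot = T_H/ΔT = 332.85/40.50 = 8.219.
Resistance heating needs Ẇ_res = Q̇_H = 3.410 kW; the reversible heat pump needs only Ẇ_hp = Q̇_H/COP = 0.4149 kW.
Saving = 3.410 − 0.4149 = 2.995 kW.

3.00 kW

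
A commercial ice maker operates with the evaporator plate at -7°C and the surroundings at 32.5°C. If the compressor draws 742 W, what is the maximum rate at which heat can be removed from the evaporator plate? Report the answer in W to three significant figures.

5000 W

In absolute terms T_C = 266.15 K and T_H = 305.65 K, so ΔT = 39.50 K.
COP_Carnot = T_C/ΔT = 266.15/39.50 = 6.738.
Q̇_max = COP_Carnot × Ẇ = 6.738 × 742.0 W = 5000 W.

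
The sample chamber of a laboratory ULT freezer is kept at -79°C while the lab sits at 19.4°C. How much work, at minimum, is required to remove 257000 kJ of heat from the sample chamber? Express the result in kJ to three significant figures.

In absolute terms T_C = 194.15 K and T_H = 292.55 K, so ΔT = 98.40 K.
The reversible limit is COP_R = T_C/ΔT = 1.973, so W_min = Q_C/COP = Q_C·ΔT/T_C.
W_min = 257000 × 98.40/194.15 = 130300 kJ.

130000 kJ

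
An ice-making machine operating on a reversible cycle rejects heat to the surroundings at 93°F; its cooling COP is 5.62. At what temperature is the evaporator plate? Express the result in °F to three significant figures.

9.52 °F

For a Carnot refrigerator COP_R = T_C/(T_H − T_C), so T_C = COP·T_H/(1 + COP).
With T_H = 307.04 K, T_C = 5.62 × 307.04/6.620 = 260.66 K.
Converting, 260.66 K = 9.52°F.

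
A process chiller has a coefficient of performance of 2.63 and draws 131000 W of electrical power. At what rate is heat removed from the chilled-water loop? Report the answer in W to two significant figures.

340000 W

Q̇_C = COP × Ẇ = 2.63 × 131000 = 344500 W.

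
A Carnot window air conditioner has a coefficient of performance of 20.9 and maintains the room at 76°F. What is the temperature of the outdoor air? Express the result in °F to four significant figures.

101.6 °F

COP_R = T_C/(T_H − T_C) gives T_H − T_C = T_C/COP.
With T_C = 297.59 K, T_H = 297.59 × (1 + 1/20.9) = 311.83 K.
Converting, 311.83 K = 101.63°F.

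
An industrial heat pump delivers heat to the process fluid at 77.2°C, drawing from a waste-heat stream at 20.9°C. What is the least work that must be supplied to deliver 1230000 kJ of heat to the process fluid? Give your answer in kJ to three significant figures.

198000 kJ

In absolute terms T_C = 294.05 K and T_H = 350.35 K, so ΔT = 56.30 K.
The reversible limit is COP_HP = T_H/ΔT = 6.223, so W_min = Q_H/COP = Q_H·ΔT/T_H.
W_min = 1230000 × 56.30/350.35 = 197700 kJ.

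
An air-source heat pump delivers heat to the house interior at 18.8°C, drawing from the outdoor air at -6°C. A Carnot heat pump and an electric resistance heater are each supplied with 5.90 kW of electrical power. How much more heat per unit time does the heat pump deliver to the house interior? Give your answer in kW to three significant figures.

63.6 kW

In absolute terms T_C = 267.15 K and T_H = 291.95 K, so ΔT = 24.80 K.
COP_Carnot = T_H/ΔT = 291.95/24.80 = 11.77.
The heat pump delivers Q̇_H = COP × Ẇ = 69.46 kW; the resistance heater delivers Ẇ = 5.900 kW.
Extra = (COP − 1)·Ẇ = 63.56 kW.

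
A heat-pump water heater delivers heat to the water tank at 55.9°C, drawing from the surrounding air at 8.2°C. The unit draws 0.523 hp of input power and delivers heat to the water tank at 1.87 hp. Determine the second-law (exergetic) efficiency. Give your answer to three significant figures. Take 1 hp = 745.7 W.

COP_actual = Q̇_H/Ẇ = 1.870/0.5230 = 3.576.
In absolute terms T_C = 281.35 K and T_H = 329.05 K, so ΔT = 47.70 K.
COP_Carnot = T_H/ΔT = 329.05/47.70 = 6.898.
η_II = COP_actual/COP_Carnot = 3.576/6.898 = 0.5183.

0.518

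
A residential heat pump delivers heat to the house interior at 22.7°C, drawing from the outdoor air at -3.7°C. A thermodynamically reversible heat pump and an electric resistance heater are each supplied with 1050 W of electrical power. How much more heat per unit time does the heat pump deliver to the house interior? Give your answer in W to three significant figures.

In absolute terms T_C = 269.45 K and T_H = 295.85 K, so ΔT = 26.40 K.
COP_Carnot = T_H/ΔT = 295.85/26.40 = 11.21.
The heat pump delivers Q̇_H = COP × Ẇ = 11770 W; the resistance heater delivers Ẇ = 1050 W.
Extra = (COP − 1)·Ẇ = 10720 W.

10700 W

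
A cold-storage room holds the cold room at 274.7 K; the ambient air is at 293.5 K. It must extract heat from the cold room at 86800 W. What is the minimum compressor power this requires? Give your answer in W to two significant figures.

5900 W

The reservoir spacing is ΔT = 293.5 − 274.7 = 18.80 K.
COP_Carnot = T_C/ΔT = 274.70/18.80 = 14.61.
Ẇ_min = Q̇/COP_Carnot = 86800/14.61 = 5940 W.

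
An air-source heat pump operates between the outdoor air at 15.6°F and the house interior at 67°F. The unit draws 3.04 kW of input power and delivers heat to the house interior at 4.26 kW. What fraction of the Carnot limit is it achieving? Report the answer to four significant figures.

COP_actual = Q̇_H/Ẇ = 4.260/3.040 = 1.401.
In absolute terms T_C = 264.04 K and T_H = 292.59 K, so ΔT = 28.56 K.
COP_Carnot = T_H/ΔT = 292.59/28.56 = 10.25.
η_II = COP_actual/COP_Carnot = 1.401/10.25 = 0.1368.

0.1368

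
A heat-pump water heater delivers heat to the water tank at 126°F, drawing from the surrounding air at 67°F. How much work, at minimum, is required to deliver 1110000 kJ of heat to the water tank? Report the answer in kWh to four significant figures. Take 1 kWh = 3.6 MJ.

31.06 kWh

In absolute terms T_C = 292.59 K and T_H = 325.37 K, so ΔT = 32.78 K.
The reversible limit is COP_HP = T_H/ΔT = 9.927, so W_min = Q_H/COP = Q_H·ΔT/T_H.
W_min = 1110000 × 32.78/325.37 = 111800 kJ = 31.06 kWh.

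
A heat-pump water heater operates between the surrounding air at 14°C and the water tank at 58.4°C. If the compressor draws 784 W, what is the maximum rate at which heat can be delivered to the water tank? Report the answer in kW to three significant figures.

5.85 kW

In absolute terms T_C = 287.15 K and T_H = 331.55 K, so ΔT = 44.40 K.
COP_Carnot = T_H/ΔT = 331.55/44.40 = 7.467.
Q̇_max = COP_Carnot × Ẇ = 7.467 × 784.0 W = 5854 W = 5.854 kW.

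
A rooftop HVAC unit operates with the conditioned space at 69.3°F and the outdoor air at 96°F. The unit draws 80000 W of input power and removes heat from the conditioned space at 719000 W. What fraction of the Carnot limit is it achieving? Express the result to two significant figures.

COP_actual = Q̇_C/Ẇ = 719000/80000 = 8.988.
In absolute terms T_C = 293.87 K and T_H = 308.71 K, so ΔT = 14.83 K.
COP_Carnot = T_C/ΔT = 293.87/14.83 = 19.81.
η_II = COP_actual/COP_Carnot = 8.988/19.81 = 0.4536.

0.45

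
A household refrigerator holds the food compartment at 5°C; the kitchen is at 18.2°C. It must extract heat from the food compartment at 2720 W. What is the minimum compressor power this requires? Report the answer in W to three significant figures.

129 W

In absolute terms T_C = 278.15 K and T_H = 291.35 K, so ΔT = 13.20 K.
COP_Carnot = T_C/ΔT = 278.15/13.20 = 21.07.
Ẇ_min = Q̇/COP_Carnot = 2720/21.07 = 129.1 W.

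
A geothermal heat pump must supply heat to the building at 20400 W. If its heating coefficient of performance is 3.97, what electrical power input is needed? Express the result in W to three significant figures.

Ẇ = Q̇_H/COP_HP = 20400/3.97 = 5139 W.

5140 W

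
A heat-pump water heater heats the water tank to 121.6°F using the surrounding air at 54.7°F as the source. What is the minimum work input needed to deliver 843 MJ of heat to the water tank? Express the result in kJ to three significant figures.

97000 kJ

In absolute terms T_C = 285.76 K and T_H = 322.93 K, so ΔT = 37.17 K.
The reversible limit is COP_HP = T_H/ΔT = 8.689, so W_min = Q_H/COP = Q_H·ΔT/T_H.
W_min = 843.0 × 37.17/322.93 = 97.02 MJ = 97020 kJ.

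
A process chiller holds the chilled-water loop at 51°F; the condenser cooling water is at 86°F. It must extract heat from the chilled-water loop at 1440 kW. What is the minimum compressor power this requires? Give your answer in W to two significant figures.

99000 W

In absolute terms T_C = 283.71 K and T_H = 303.15 K, so ΔT = 19.44 K.
COP_Carnot = T_C/ΔT = 283.71/19.44 = 14.59.
Ẇ_min = Q̇/COP_Carnot = 1440/14.59 = 98.69 kW = 98690 W.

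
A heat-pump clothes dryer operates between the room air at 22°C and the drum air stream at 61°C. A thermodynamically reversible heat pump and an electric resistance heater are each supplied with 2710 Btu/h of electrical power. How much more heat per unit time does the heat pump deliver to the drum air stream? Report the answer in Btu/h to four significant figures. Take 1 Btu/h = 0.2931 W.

20510 Btu/h

In absolute terms T_C = 295.15 K and T_H = 334.15 K, so ΔT = 39.00 K.
COP_Carnot = T_H/ΔT = 334.15/39.00 = 8.568.
The heat pump delivers Q̇_H = COP × Ẇ = 23220 Btu/h; the resistance heater delivers Ẇ = 2710 Btu/h.
Extra = (COP − 1)·Ẇ = 20510 Btu/h.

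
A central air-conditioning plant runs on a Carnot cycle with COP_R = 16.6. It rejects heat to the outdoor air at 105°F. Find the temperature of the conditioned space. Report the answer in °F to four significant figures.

72.92 °F

For a Carnot refrigerator COP_R = T_C/(T_H − T_C), so T_C = COP·T_H/(1 + COP).
With T_H = 313.71 K, T_C = 16.6 × 313.71/17.60 = 295.88 K.
Converting, 295.88 K = 72.92°F.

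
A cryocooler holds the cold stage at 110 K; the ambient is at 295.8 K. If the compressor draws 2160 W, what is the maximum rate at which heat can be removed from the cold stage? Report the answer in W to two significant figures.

The reservoir spacing is ΔT = 295.8 − 110 = 185.8 K.
COP_Carnot = T_C/ΔT = 110.00/185.8 = 0.5920.
Q̇_max = COP_Carnot × Ẇ = 0.5920 × 2160 W = 1279 W.

1300 W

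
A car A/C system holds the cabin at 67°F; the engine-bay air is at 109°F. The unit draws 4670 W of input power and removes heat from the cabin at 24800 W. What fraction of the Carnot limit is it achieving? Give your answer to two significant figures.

0.42

COP_actual = Q̇_C/Ẇ = 24800/4670 = 5.310.
In absolute terms T_C = 292.59 K and T_H = 315.93 K, so ΔT = 23.33 K.
COP_Carnot = T_C/ΔT = 292.59/23.33 = 12.54.
η_II = COP_actual/COP_Carnot = 5.310/12.54 = 0.4235.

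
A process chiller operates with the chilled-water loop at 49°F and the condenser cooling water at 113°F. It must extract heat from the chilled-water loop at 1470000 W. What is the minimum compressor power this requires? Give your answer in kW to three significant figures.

In absolute terms T_C = 282.59 K and T_H = 318.15 K, so ΔT = 35.56 K.
COP_Carnot = T_C/ΔT = 282.59/35.56 = 7.948.
Ẇ_min = Q̇/COP_Carnot = 1470000/7.948 = 185000 W = 185.0 kW.

185 kW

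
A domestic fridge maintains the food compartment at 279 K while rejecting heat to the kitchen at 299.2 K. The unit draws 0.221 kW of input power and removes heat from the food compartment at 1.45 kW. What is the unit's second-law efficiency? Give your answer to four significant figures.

0.4750

COP_actual = Q̇_C/Ẇ = 1.450/0.2210 = 6.561.
The reservoir spacing is ΔT = 299.2 − 279 = 20.20 K.
COP_Carnot = T_C/ΔT = 279.00/20.20 = 13.81.
η_II = COP_actual/COP_Carnot = 6.561/13.81 = 0.4750.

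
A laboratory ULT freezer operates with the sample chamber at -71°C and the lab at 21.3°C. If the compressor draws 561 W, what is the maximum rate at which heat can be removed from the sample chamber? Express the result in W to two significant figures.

In absolute terms T_C = 202.15 K and T_H = 294.45 K, so ΔT = 92.30 K.
COP_Carnot = T_C/ΔT = 202.15/92.30 = 2.190.
Q̇_max = COP_Carnot × Ẇ = 2.190 × 561.0 W = 1229 W.

1200 W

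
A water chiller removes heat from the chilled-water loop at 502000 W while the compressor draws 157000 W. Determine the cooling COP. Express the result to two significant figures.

3.2

The first law gives Q̇_H = Q̇_C + Ẇ, so the three rates are Q̇_C = 502000, Q̇_H = 659000, Ẇ = 157000 W.
COP_R = Q̇_C/Ẇ = 502000/157000 = 3.197.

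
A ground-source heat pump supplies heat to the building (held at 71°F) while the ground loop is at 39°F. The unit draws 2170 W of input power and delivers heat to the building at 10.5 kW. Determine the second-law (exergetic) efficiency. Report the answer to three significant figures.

Converting, Q̇_H = 10.50 kW = 10500 W, so COP_actual = Q̇_H/Ẇ = 10500/2170 = 4.839.
In absolute terms T_C = 277.04 K and T_H = 294.82 K, so ΔT = 17.78 K.
COP_Carnot = T_H/ΔT = 294.82/17.78 = 16.58.
η_II = COP_actual/COP_Carnot = 4.839/16.58 = 0.2918.

0.292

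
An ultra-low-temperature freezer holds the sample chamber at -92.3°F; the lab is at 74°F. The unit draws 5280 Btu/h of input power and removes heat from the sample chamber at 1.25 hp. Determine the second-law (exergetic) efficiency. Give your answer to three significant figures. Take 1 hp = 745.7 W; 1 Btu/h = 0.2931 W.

Converting, Q̇_C = 1.250 hp = 3180 Btu/h, so COP_actual = Q̇_C/Ẇ = 3180/5280 = 0.6023.
In absolute terms T_C = 204.09 K and T_H = 296.48 K, so ΔT = 92.39 K.
COP_Carnot = T_C/ΔT = 204.09/92.39 = 2.209.
η_II = COP_actual/COP_Carnot = 0.6023/2.209 = 0.2727.

0.273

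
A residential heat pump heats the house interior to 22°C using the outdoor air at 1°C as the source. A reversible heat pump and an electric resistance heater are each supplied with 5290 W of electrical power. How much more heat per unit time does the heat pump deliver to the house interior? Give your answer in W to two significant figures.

In absolute terms T_C = 274.15 K and T_H = 295.15 K, so ΔT = 21.00 K.
COP_Carnot = T_H/ΔT = 295.15/21.00 = 14.05.
The heat pump delivers Q̇_H = COP × Ẇ = 74350 W; the resistance heater delivers Ẇ = 5290 W.
Extra = (COP − 1)·Ẇ = 69060 W.

69000 W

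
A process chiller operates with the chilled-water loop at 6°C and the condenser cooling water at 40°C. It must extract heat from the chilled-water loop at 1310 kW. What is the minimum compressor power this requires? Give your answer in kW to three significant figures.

In absolute terms T_C = 279.15 K and T_H = 313.15 K, so ΔT = 34.00 K.
COP_Carnot = T_C/ΔT = 279.15/34.00 = 8.210.
Ẇ_min = Q̇/COP_Carnot = 1310/8.210 = 159.6 kW.

160 kW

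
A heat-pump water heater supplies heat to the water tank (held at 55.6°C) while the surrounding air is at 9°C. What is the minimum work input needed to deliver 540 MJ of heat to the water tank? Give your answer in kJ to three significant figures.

76500 kJ

In absolute terms T_C = 282.15 K and T_H = 328.75 K, so ΔT = 46.60 K.
The reversible limit is COP_HP = T_H/ΔT = 7.055, so W_min = Q_H/COP = Q_H·ΔT/T_H.
W_min = 540.0 × 46.60/328.75 = 76.54 MJ = 76540 kJ.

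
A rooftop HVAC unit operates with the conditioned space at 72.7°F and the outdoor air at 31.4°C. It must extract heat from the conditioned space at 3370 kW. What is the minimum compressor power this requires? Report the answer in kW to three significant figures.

In absolute terms T_C = 295.76 K and T_H = 304.55 K, so ΔT = 8.789 K.
COP_Carnot = T_C/ΔT = 295.76/8.789 = 33.65.
Ẇ_min = Q̇/COP_Carnot = 3370/33.65 = 100.1 kW.

100 kW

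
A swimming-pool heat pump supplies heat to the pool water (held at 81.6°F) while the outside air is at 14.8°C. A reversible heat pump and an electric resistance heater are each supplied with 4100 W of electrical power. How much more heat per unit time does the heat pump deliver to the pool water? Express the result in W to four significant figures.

In absolute terms T_C = 287.95 K and T_H = 300.71 K, so ΔT = 12.76 K.
COP_Carnot = T_H/ΔT = 300.71/12.76 = 23.57.
The heat pump delivers Q̇_H = COP × Ẇ = 96660 W; the resistance heater delivers Ẇ = 4100 W.
Extra = (COP − 1)·Ẇ = 92560 W.

92560 W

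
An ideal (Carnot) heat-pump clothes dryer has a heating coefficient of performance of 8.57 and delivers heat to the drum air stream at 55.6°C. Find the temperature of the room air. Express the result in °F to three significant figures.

COP_HP = T_H/(T_H − T_C) gives T_H − T_C = T_H/COP.
With T_H = 328.75 K, T_C = 328.75 × (1 − 1/8.57) = 290.39 K.
Converting, 290.39 K = 63.03°F.

63.0 °F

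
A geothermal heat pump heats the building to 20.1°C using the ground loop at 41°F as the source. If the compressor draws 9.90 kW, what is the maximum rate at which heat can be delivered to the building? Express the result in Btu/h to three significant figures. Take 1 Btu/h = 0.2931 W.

656000 Btu/h

In absolute terms T_C = 278.15 K and T_H = 293.25 K, so ΔT = 15.10 K.
COP_Carnot = T_H/ΔT = 293.25/15.10 = 19.42.
Q̇_max = COP_Carnot × Ẇ = 19.42 × 9.900 kW = 192.3 kW = 656000 Btu/h.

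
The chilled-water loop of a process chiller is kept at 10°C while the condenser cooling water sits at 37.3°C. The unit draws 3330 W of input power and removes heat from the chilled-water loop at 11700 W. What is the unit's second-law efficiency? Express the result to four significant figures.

COP_actual = Q̇_C/Ẇ = 11700/3330 = 3.514.
In absolute terms T_C = 283.15 K and T_H = 310.45 K, so ΔT = 27.30 K.
COP_Carnot = T_C/ΔT = 283.15/27.30 = 10.37.
η_II = COP_actual/COP_Carnot = 3.514/10.37 = 0.3388.

0.3388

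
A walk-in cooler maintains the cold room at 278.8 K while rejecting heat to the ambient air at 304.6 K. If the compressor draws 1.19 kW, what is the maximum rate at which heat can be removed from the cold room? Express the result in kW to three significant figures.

The reservoir spacing is ΔT = 304.6 − 278.8 = 25.80 K.
COP_Carnot = T_C/ΔT = 278.80/25.80 = 10.81.
Q̇_max = COP_Carnot × Ẇ = 10.81 × 1.190 kW = 12.86 kW.

12.9 kW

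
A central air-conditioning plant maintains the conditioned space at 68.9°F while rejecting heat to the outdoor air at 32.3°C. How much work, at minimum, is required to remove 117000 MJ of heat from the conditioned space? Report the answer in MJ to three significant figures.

4700 MJ

In absolute terms T_C = 293.65 K and T_H = 305.45 K, so ΔT = 11.80 K.
The reversible limit is COP_R = T_C/ΔT = 24.89, so W_min = Q_C/COP = Q_C·ΔT/T_C.
W_min = 117000 × 11.80/293.65 = 4702 MJ.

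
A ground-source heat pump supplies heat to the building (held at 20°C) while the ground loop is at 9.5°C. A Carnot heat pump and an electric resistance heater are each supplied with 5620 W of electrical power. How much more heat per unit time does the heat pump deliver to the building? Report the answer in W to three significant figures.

151000 W

In absolute terms T_C = 282.65 K and T_H = 293.15 K, so ΔT = 10.50 K.
COP_Carnot = T_H/ΔT = 293.15/10.50 = 27.92.
The heat pump delivers Q̇_H = COP × Ẇ = 156900 W; the resistance heater delivers Ẇ = 5620 W.
Extra = (COP − 1)·Ẇ = 151300 W.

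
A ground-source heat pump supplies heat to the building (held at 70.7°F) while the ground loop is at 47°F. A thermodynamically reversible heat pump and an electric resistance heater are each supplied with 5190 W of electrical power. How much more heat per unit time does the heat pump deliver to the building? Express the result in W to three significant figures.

111000 W

In absolute terms T_C = 281.48 K and T_H = 294.65 K, so ΔT = 13.17 K.
COP_Carnot = T_H/ΔT = 294.65/13.17 = 22.38.
The heat pump delivers Q̇_H = COP × Ẇ = 116100 W; the resistance heater delivers Ẇ = 5190 W.
Extra = (COP − 1)·Ẇ = 111000 W.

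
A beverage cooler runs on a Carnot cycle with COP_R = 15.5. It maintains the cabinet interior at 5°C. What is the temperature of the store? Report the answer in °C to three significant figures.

COP_R = T_C/(T_H − T_C) gives T_H − T_C = T_C/COP.
With T_C = 278.15 K, T_H = 278.15 × (1 + 1/15.5) = 296.10 K.
Converting, 296.10 K = 22.95°C.

22.9 °C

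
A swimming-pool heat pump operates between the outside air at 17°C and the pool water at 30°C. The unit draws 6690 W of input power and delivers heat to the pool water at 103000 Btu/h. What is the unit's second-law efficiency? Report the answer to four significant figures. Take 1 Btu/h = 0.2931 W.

Converting, Q̇_H = 103000 Btu/h = 30190 W, so COP_actual = Q̇_H/Ẇ = 30190/6690 = 4.513.
In absolute terms T_C = 290.15 K and T_H = 303.15 K, so ΔT = 13.00 K.
COP_Carnot = T_H/ΔT = 303.15/13.00 = 23.32.
η_II = COP_actual/COP_Carnot = 4.513/23.32 = 0.1935.

0.1935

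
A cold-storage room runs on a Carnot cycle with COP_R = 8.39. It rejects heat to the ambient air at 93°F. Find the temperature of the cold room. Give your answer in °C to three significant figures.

For a Carnot refrigerator COP_R = T_C/(T_H − T_C), so T_C = COP·T_H/(1 + COP).
With T_H = 307.04 K, T_C = 8.39 × 307.04/9.390 = 274.34 K.
Converting, 274.34 K = 1.19°C.

1.19 °C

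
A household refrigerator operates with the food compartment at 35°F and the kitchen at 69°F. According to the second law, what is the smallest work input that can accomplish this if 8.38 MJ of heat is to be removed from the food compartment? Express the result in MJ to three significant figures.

In absolute terms T_C = 274.82 K and T_H = 293.71 K, so ΔT = 18.89 K.
The reversible limit is COP_R = T_C/ΔT = 14.55, so W_min = Q_C/COP = Q_C·ΔT/T_C.
W_min = 8.380 × 18.89/274.82 = 0.5760 MJ.

0.576 MJ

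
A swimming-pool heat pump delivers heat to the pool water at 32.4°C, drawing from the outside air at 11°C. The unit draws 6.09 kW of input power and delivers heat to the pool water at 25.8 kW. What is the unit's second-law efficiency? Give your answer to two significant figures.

COP_actual = Q̇_H/Ẇ = 25.80/6.090 = 4.236.
In absolute terms T_C = 284.15 K and T_H = 305.55 K, so ΔT = 21.40 K.
COP_Carnot = T_H/ΔT = 305.55/21.40 = 14.28.
η_II = COP_actual/COP_Carnot = 4.236/14.28 = 0.2967.

0.30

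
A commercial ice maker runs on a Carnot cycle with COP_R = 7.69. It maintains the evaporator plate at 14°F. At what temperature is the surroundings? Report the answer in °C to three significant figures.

COP_R = T_C/(T_H − T_C) gives T_H − T_C = T_C/COP.
With T_C = 263.15 K, T_H = 263.15 × (1 + 1/7.69) = 297.37 K.
Converting, 297.37 K = 24.22°C.

24.2 °C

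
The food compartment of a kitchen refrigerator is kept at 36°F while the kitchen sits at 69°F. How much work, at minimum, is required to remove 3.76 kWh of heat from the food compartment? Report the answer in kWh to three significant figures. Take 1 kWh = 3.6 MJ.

In absolute terms T_C = 275.37 K and T_H = 293.71 K, so ΔT = 18.33 K.
The reversible limit is COP_R = T_C/ΔT = 15.02, so W_min = Q_C/COP = Q_C·ΔT/T_C.
W_min = 3.760 × 18.33/275.37 = 0.2503 kWh.

0.250 kWh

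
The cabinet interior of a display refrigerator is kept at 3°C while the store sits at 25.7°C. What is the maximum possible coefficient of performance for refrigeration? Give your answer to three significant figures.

12.2

In absolute terms T_C = 276.15 K and T_H = 298.85 K, so ΔT = 22.70 K.
For a reversible cycle, COP_Carnot = T_C/ΔT = 276.15/22.70 = 12.17.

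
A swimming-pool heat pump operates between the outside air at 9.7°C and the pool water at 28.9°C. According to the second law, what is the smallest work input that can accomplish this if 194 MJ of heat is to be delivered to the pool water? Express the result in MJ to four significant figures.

In absolute terms T_C = 282.85 K and T_H = 302.05 K, so ΔT = 19.20 K.
The reversible limit is COP_HP = T_H/ΔT = 15.73, so W_min = Q_H/COP = Q_H·ΔT/T_H.
W_min = 194.0 × 19.20/302.05 = 12.33 MJ.

12.33 MJ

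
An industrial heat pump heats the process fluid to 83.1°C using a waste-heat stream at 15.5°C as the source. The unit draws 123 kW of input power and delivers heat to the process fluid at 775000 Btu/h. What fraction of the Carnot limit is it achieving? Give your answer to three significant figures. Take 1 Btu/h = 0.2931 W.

0.350

Converting, Q̇_H = 775000 Btu/h = 227.2 kW, so COP_actual = Q̇_H/Ẇ = 227.2/123.0 = 1.847.
In absolute terms T_C = 288.65 K and T_H = 356.25 K, so ΔT = 67.60 K.
COP_Carnot = T_H/ΔT = 356.25/67.60 = 5.270.
η_II = COP_actual/COP_Carnot = 1.847/5.270 = 0.3504.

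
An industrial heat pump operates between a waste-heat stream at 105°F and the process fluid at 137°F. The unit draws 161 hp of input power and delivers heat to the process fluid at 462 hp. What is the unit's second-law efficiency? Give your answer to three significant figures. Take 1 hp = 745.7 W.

0.154

COP_actual = Q̇_H/Ẇ = 462.0/161.0 = 2.870.
In absolute terms T_C = 313.71 K and T_H = 331.48 K, so ΔT = 17.78 K.
COP_Carnot = T_H/ΔT = 331.48/17.78 = 18.65.
η_II = COP_actual/COP_Carnot = 2.870/18.65 = 0.1539.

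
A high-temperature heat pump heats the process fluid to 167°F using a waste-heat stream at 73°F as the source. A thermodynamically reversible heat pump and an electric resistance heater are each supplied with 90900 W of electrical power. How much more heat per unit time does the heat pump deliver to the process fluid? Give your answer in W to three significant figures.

In absolute terms T_C = 295.93 K and T_H = 348.15 K, so ΔT = 52.22 K.
COP_Carnot = T_H/ΔT = 348.15/52.22 = 6.667.
The heat pump delivers Q̇_H = COP × Ẇ = 606000 W; the resistance heater delivers Ẇ = 90900 W.
Extra = (COP − 1)·Ẇ = 515100 W.

515000 W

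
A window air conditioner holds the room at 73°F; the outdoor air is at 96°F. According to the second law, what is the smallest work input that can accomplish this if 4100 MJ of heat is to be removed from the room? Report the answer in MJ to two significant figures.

In absolute terms T_C = 295.93 K and T_H = 308.71 K, so ΔT = 12.78 K.
The reversible limit is COP_R = T_C/ΔT = 23.16, so W_min = Q_C/COP = Q_C·ΔT/T_C.
W_min = 4100 × 12.78/295.93 = 177.0 MJ.

180 MJ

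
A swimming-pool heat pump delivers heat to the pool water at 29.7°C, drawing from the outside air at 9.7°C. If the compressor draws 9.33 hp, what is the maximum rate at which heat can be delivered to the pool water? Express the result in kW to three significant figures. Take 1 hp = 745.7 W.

In absolute terms T_C = 282.85 K and T_H = 302.85 K, so ΔT = 20.00 K.
COP_Carnot = T_H/ΔT = 302.85/20.00 = 15.14.
Q̇_max = COP_Carnot × Ẇ = 15.14 × 9.330 hp = 141.3 hp = 105.4 kW.

105 kW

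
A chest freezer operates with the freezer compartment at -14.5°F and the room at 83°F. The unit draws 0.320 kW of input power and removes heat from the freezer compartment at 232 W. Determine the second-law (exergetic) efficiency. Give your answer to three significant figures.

0.159

Converting, Q̇_C = 232.0 W = 0.2320 kW, so COP_actual = Q̇_C/Ẇ = 0.2320/0.3200 = 0.7250.
In absolute terms T_C = 247.32 K and T_H = 301.48 K, so ΔT = 54.17 K.
COP_Carnot = T_C/ΔT = 247.32/54.17 = 4.566.
η_II = COP_actual/COP_Carnot = 0.7250/4.566 = 0.1588.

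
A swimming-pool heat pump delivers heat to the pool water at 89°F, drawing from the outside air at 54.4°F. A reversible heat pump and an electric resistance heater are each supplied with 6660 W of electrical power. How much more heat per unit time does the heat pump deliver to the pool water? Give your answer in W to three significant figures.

99000 W

In absolute terms T_C = 285.59 K and T_H = 304.82 K, so ΔT = 19.22 K.
COP_Carnot = T_H/ΔT = 304.82/19.22 = 15.86.
The heat pump delivers Q̇_H = COP × Ẇ = 105600 W; the resistance heater delivers Ẇ = 6660 W.
Extra = (COP − 1)·Ẇ = 98950 W.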